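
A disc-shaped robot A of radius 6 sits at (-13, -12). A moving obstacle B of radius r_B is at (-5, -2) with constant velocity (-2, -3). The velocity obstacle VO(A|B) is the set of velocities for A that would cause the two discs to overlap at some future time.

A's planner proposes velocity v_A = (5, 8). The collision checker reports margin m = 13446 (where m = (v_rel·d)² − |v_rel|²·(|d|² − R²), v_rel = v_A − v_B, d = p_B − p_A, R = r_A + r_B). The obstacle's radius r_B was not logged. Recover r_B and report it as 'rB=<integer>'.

m = 13446
d = (8, 10);  v_rel = (7, 11),  |v_rel|² = 170
v_rel×d = (7)·(10) − (11)·(8) = -18
since m = R²·170 − (-18)²:  R² = (324 + 13446) / 170 = 81
R = √81 = 9  ⇒  r_B = 9 − 6 = 3

rB=3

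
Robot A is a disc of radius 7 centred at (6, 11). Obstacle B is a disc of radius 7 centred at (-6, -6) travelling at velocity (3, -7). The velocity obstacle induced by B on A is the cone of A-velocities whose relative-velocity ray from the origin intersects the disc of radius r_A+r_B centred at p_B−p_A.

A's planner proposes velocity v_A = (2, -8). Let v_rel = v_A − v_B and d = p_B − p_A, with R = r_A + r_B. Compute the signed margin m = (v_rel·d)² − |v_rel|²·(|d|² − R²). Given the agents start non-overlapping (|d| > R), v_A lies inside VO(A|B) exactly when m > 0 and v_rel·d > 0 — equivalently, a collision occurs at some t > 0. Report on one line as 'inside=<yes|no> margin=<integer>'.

d = (-12, -17),  |d|² = 433;  R = 7+7 = 14,  c = 433−14² = 237
v_rel = (-1, -1),  |v_rel|² = 2;  v_rel·d = (-1)·(-12) + (-1)·(-17) = 29
2·t² − 58·t + 237 = 0  ⇒  m = 29² − 2·237 = 367
m = 367 > 0,  v_rel·d = 29 > 0  ⇒  inside

inside=yes margin=367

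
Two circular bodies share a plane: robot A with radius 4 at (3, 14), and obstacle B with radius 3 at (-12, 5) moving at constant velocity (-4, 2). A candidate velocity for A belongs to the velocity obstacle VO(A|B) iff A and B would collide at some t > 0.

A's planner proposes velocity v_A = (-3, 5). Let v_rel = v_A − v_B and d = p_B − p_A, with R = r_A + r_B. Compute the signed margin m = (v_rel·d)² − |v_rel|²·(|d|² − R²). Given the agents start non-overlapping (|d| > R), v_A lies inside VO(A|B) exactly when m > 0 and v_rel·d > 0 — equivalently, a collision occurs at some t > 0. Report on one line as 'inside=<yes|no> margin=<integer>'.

d = (-15, -9),  |d|² = 306;  R = 4+3 = 7,  c = 306−7² = 257
v_rel = (1, 3),  |v_rel|² = 10;  v_rel·d = (1)·(-15) + (3)·(-9) = -42
10·t² + 84·t + 257 = 0  ⇒  m = (-42)² − 10·257 = -806
m = -806 < 0,  v_rel·d = -42 < 0  ⇒  outside

inside=no margin=-806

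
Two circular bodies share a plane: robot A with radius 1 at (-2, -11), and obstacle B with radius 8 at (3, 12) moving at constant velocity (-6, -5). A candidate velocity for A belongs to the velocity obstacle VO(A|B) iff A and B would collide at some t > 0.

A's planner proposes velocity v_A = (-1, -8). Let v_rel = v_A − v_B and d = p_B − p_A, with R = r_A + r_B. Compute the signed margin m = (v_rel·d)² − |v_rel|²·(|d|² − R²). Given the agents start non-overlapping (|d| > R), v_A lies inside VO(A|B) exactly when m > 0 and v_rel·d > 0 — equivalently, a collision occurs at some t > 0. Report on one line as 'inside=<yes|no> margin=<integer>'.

d = (5, 23),  |d|² = 554;  R = 1+8 = 9,  c = 554−9² = 473
v_rel = (5, -3),  |v_rel|² = 34;  v_rel·d = (5)·(5) + (-3)·(23) = -44
34·t² + 88·t + 473 = 0  ⇒  m = (-44)² − 34·473 = -14146
m = -14146 < 0,  v_rel·d = -44 < 0  ⇒  outside

inside=no margin=-14146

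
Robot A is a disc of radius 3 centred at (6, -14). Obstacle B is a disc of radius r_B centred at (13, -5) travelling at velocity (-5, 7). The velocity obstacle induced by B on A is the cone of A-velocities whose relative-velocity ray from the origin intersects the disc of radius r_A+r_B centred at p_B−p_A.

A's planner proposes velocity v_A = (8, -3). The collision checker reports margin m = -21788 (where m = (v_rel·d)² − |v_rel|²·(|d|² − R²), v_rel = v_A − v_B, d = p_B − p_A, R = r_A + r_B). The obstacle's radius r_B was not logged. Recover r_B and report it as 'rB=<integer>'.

m = -21788
d = (7, 9);  v_rel = (13, -10),  |v_rel|² = 269
v_rel×d = (13)·(9) − (-10)·(7) = 187
since m = R²·269 − 187²:  R² = (34969 + -21788) / 269 = 49
R = √49 = 7  ⇒  r_B = 7 − 3 = 4

rB=4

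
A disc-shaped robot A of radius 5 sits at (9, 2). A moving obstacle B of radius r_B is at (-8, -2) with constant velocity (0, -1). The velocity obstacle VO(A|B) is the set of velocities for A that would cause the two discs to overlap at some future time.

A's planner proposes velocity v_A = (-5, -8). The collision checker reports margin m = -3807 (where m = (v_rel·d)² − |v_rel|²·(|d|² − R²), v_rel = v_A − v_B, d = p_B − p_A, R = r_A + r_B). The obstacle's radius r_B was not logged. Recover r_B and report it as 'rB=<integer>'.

m = -3807
d = (-17, -4);  v_rel = (-5, -7),  |v_rel|² = 74
v_rel×d = (-5)·(-4) − (-7)·(-17) = -99
since m = R²·74 − (-99)²:  R² = (9801 + -3807) / 74 = 81
R = √81 = 9  ⇒  r_B = 9 − 5 = 4

rB=4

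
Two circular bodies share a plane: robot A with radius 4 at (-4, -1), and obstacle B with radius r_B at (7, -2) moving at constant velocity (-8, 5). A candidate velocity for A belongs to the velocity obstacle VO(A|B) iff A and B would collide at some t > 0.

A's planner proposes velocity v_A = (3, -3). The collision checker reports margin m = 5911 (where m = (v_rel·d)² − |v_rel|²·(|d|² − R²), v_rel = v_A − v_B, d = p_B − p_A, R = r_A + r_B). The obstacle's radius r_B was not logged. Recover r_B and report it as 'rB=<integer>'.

m = 5911
d = (11, -1);  v_rel = (11, -8),  |v_rel|² = 185
v_rel×d = (11)·(-1) − (-8)·(11) = 77
since m = R²·185 − 77²:  R² = (5929 + 5911) / 185 = 64
R = √64 = 8  ⇒  r_B = 8 − 4 = 4

rB=4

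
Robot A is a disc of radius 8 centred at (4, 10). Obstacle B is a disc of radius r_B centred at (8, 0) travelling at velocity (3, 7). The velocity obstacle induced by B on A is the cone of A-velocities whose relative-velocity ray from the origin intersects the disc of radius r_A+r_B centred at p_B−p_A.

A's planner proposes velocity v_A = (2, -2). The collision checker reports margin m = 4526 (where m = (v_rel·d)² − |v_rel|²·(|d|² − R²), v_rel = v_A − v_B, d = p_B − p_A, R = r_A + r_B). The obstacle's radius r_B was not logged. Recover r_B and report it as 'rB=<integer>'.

m = 4526
d = (4, -10);  v_rel = (-1, -9),  |v_rel|² = 82
v_rel×d = (-1)·(-10) − (-9)·(4) = 46
since m = R²·82 − 46²:  R² = (2116 + 4526) / 82 = 81
R = √81 = 9  ⇒  r_B = 9 − 8 = 1

rB=1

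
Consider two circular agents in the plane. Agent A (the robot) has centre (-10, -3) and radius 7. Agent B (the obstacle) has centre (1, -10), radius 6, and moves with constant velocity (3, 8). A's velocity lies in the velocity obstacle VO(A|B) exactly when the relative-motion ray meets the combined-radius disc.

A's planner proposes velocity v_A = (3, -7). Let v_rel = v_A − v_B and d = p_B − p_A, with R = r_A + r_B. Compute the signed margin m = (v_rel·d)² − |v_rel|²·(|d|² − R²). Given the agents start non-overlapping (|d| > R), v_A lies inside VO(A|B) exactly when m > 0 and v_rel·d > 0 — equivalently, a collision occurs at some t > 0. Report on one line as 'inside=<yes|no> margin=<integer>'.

d = (11, -7),  |d|² = 170;  R = 7+6 = 13,  c = 170−13² = 1
v_rel = (0, -15),  |v_rel|² = 225;  v_rel·d = (0)·(11) + (-15)·(-7) = 105
225·t² − 210·t + 1 = 0  ⇒  m = 105² − 225·1 = 10800
m = 10800 > 0,  v_rel·d = 105 > 0  ⇒  inside

inside=yes margin=10800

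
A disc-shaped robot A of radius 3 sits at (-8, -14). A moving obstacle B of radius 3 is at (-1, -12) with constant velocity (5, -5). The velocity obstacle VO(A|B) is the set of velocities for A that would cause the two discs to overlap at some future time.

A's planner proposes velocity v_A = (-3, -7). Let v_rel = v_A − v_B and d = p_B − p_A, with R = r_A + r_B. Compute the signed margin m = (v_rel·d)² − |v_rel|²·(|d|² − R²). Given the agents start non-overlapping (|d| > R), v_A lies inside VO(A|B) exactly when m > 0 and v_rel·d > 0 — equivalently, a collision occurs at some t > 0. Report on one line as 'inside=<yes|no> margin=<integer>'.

d = (7, 2),  |d|² = 53;  R = 3+3 = 6,  c = 53−6² = 17
v_rel = (-8, -2),  |v_rel|² = 68;  v_rel·d = (-8)·(7) + (-2)·(2) = -60
68·t² + 120·t + 17 = 0  ⇒  m = (-60)² − 68·17 = 2444
m = 2444 > 0,  v_rel·d = -60 < 0  ⇒  outside

inside=no margin=2444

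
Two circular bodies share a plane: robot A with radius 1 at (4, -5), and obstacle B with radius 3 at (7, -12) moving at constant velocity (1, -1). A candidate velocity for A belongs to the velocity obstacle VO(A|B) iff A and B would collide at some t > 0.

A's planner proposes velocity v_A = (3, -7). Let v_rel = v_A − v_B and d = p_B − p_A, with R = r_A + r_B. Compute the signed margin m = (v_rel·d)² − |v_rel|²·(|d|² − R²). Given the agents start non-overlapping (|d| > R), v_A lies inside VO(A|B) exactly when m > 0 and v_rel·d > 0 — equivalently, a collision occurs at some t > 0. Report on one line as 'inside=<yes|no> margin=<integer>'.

d = (3, -7),  |d|² = 58;  R = 1+3 = 4,  c = 58−4² = 42
v_rel = (2, -6),  |v_rel|² = 40;  v_rel·d = (2)·(3) + (-6)·(-7) = 48
40·t² − 96·t + 42 = 0  ⇒  m = 48² − 40·42 = 624
m = 624 > 0,  v_rel·d = 48 > 0  ⇒  inside

inside=yes margin=624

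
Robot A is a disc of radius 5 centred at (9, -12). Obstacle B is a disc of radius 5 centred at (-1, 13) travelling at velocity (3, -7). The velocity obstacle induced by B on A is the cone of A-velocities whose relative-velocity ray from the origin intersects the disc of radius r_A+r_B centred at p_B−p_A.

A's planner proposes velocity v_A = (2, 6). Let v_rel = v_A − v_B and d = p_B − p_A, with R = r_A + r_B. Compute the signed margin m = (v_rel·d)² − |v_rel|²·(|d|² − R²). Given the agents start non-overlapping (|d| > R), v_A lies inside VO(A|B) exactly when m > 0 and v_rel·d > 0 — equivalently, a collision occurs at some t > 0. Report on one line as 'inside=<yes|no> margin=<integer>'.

d = (-10, 25),  |d|² = 725;  R = 5+5 = 10,  c = 725−10² = 625
v_rel = (-1, 13),  |v_rel|² = 170;  v_rel·d = (-1)·(-10) + (13)·(25) = 335
170·t² − 670·t + 625 = 0  ⇒  m = 335² − 170·625 = 5975
m = 5975 > 0,  v_rel·d = 335 > 0  ⇒  inside

inside=yes margin=5975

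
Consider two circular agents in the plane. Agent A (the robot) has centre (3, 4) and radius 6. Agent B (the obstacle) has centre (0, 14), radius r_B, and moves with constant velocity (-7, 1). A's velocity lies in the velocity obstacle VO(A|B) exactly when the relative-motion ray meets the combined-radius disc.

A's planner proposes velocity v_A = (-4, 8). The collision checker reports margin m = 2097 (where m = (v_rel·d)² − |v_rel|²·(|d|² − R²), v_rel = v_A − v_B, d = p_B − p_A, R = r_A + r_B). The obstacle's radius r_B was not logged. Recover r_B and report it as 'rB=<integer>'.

m = 2097
d = (-3, 10);  v_rel = (3, 7),  |v_rel|² = 58
v_rel×d = (3)·(10) − (7)·(-3) = 51
since m = R²·58 − 51²:  R² = (2601 + 2097) / 58 = 81
R = √81 = 9  ⇒  r_B = 9 − 6 = 3

rB=3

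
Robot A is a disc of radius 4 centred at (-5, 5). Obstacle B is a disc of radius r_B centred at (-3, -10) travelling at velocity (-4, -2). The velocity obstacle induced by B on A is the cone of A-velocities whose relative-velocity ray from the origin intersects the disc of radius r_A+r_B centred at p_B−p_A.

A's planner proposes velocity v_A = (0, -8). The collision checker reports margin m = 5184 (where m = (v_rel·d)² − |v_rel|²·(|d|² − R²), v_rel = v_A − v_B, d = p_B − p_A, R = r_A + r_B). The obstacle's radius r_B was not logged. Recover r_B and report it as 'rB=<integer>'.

m = 5184
d = (2, -15);  v_rel = (4, -6),  |v_rel|² = 52
v_rel×d = (4)·(-15) − (-6)·(2) = -48
since m = R²·52 − (-48)²:  R² = (2304 + 5184) / 52 = 144
R = √144 = 12  ⇒  r_B = 12 − 4 = 8

rB=8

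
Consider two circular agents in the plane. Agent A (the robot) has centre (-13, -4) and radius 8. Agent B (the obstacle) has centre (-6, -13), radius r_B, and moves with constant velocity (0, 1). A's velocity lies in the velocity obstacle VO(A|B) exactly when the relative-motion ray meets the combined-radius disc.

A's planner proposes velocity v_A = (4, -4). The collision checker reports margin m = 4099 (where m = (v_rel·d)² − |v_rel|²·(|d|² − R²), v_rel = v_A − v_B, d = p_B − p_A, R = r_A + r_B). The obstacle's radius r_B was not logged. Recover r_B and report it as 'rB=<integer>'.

m = 4099
d = (7, -9);  v_rel = (4, -5),  |v_rel|² = 41
v_rel×d = (4)·(-9) − (-5)·(7) = -1
since m = R²·41 − (-1)²:  R² = (1 + 4099) / 41 = 100
R = √100 = 10  ⇒  r_B = 10 − 8 = 2

rB=2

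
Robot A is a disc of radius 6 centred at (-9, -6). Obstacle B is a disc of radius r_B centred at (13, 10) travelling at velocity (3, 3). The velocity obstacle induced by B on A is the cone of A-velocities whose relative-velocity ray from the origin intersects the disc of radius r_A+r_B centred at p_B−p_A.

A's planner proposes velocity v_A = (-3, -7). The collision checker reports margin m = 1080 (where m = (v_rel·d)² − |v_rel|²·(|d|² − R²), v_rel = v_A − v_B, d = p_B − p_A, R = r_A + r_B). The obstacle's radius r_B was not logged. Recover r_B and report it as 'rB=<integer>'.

m = 1080
d = (22, 16);  v_rel = (-6, -10),  |v_rel|² = 136
v_rel×d = (-6)·(16) − (-10)·(22) = 124
since m = R²·136 − 124²:  R² = (15376 + 1080) / 136 = 121
R = √121 = 11  ⇒  r_B = 11 − 6 = 5

rB=5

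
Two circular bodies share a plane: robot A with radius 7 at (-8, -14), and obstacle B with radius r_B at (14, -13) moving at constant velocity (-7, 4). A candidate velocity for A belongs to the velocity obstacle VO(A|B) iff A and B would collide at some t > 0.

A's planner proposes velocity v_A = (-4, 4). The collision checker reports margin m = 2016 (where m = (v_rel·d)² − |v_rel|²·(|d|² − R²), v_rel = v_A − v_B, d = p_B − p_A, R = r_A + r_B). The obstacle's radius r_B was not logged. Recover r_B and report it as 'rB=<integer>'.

m = 2016
d = (22, 1);  v_rel = (3, 0),  |v_rel|² = 9
v_rel×d = (3)·(1) − (0)·(22) = 3
since m = R²·9 − 3²:  R² = (9 + 2016) / 9 = 225
R = √225 = 15  ⇒  r_B = 15 − 7 = 8

rB=8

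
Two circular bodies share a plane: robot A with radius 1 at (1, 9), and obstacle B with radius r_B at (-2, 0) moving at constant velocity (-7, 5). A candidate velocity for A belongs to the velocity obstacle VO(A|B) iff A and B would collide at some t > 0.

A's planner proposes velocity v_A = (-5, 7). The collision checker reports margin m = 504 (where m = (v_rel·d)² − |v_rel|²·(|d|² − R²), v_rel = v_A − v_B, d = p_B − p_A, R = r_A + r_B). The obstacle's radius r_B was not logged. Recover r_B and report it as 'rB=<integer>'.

m = 504
d = (-3, -9);  v_rel = (2, 2),  |v_rel|² = 8
v_rel×d = (2)·(-9) − (2)·(-3) = -12
since m = R²·8 − (-12)²:  R² = (144 + 504) / 8 = 81
R = √81 = 9  ⇒  r_B = 9 − 1 = 8

rB=8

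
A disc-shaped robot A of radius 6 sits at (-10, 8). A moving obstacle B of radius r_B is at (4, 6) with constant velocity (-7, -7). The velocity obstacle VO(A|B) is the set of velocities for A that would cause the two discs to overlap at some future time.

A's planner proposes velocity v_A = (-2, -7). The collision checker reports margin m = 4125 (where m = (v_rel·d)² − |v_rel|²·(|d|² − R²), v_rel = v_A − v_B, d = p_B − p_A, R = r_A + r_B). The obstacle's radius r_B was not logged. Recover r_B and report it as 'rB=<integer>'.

m = 4125
d = (14, -2);  v_rel = (5, 0),  |v_rel|² = 25
v_rel×d = (5)·(-2) − (0)·(14) = -10
since m = R²·25 − (-10)²:  R² = (100 + 4125) / 25 = 169
R = √169 = 13  ⇒  r_B = 13 − 6 = 7

rB=7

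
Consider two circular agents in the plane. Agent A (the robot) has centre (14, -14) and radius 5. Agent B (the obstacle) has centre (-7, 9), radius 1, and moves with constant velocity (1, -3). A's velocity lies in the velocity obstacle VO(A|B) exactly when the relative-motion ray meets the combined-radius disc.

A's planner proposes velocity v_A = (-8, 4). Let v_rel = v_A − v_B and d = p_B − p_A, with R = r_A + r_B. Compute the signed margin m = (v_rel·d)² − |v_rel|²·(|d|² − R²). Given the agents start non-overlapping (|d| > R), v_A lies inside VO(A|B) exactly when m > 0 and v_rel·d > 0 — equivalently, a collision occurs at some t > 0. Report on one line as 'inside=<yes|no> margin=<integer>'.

d = (-21, 23),  |d|² = 970;  R = 5+1 = 6,  c = 970−6² = 934
v_rel = (-9, 7),  |v_rel|² = 130;  v_rel·d = (-9)·(-21) + (7)·(23) = 350
130·t² − 700·t + 934 = 0  ⇒  m = 350² − 130·934 = 1080
m = 1080 > 0,  v_rel·d = 350 > 0  ⇒  inside

inside=yes margin=1080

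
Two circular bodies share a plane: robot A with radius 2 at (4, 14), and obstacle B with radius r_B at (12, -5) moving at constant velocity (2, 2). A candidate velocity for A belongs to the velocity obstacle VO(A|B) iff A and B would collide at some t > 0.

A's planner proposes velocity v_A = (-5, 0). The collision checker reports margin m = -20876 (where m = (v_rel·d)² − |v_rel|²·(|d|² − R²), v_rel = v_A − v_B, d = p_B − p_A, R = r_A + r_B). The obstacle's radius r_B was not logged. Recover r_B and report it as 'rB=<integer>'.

m = -20876
d = (8, -19);  v_rel = (-7, -2),  |v_rel|² = 53
v_rel×d = (-7)·(-19) − (-2)·(8) = 149
since m = R²·53 − 149²:  R² = (22201 + -20876) / 53 = 25
R = √25 = 5  ⇒  r_B = 5 − 2 = 3

rB=3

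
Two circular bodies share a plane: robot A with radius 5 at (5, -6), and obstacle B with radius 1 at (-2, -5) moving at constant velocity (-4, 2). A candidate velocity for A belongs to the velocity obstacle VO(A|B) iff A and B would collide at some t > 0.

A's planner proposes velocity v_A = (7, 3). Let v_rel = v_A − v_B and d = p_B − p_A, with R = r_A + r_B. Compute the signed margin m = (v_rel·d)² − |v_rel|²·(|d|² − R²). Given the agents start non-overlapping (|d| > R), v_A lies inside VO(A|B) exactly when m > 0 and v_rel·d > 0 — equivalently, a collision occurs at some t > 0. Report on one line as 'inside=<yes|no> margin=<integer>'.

d = (-7, 1),  |d|² = 50;  R = 5+1 = 6,  c = 50−6² = 14
v_rel = (11, 1),  |v_rel|² = 122;  v_rel·d = (11)·(-7) + (1)·(1) = -76
122·t² + 152·t + 14 = 0  ⇒  m = (-76)² − 122·14 = 4068
m = 4068 > 0,  v_rel·d = -76 < 0  ⇒  outside

inside=no margin=4068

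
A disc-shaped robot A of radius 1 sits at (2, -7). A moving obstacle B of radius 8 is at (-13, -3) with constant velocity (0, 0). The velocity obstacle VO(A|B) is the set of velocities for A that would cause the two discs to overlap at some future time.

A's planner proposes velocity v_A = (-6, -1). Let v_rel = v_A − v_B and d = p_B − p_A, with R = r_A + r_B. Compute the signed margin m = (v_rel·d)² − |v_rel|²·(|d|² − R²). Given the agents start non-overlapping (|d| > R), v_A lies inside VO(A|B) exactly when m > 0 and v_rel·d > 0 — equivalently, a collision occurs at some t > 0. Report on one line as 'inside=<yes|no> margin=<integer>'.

d = (-15, 4),  |d|² = 241;  R = 1+8 = 9,  c = 241−9² = 160
v_rel = (-6, -1),  |v_rel|² = 37;  v_rel·d = (-6)·(-15) + (-1)·(4) = 86
37·t² − 172·t + 160 = 0  ⇒  m = 86² − 37·160 = 1476
m = 1476 > 0,  v_rel·d = 86 > 0  ⇒  inside

inside=yes margin=1476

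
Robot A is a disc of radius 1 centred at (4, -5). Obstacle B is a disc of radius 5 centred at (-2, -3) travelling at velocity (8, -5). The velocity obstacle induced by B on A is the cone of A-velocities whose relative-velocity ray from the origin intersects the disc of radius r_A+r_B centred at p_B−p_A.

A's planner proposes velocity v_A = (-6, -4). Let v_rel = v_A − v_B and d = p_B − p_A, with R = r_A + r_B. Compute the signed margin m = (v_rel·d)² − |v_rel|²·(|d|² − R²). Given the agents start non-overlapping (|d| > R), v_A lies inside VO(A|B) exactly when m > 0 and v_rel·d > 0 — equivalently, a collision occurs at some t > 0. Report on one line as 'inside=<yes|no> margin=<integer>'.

d = (-6, 2),  |d|² = 40;  R = 1+5 = 6,  c = 40−6² = 4
v_rel = (-14, 1),  |v_rel|² = 197;  v_rel·d = (-14)·(-6) + (1)·(2) = 86
197·t² − 172·t + 4 = 0  ⇒  m = 86² − 197·4 = 6608
m = 6608 > 0,  v_rel·d = 86 > 0  ⇒  inside

inside=yes margin=6608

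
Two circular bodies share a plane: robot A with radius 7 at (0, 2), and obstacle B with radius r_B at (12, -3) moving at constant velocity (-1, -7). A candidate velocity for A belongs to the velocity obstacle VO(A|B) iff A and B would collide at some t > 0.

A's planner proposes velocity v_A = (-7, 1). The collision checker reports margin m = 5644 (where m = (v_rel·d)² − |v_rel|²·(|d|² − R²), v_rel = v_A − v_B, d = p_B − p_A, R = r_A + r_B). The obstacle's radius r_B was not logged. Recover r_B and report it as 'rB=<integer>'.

m = 5644
d = (12, -5);  v_rel = (-6, 8),  |v_rel|² = 100
v_rel×d = (-6)·(-5) − (8)·(12) = -66
since m = R²·100 − (-66)²:  R² = (4356 + 5644) / 100 = 100
R = √100 = 10  ⇒  r_B = 10 − 7 = 3

rB=3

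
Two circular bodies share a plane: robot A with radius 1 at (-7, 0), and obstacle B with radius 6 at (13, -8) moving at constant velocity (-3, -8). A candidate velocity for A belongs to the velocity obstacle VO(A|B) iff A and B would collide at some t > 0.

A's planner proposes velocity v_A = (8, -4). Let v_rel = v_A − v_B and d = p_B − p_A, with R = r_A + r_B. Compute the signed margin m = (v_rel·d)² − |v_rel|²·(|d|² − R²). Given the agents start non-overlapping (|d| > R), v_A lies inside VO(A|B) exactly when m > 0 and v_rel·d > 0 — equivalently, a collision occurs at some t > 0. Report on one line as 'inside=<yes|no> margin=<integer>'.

d = (20, -8),  |d|² = 464;  R = 1+6 = 7,  c = 464−7² = 415
v_rel = (11, 4),  |v_rel|² = 137;  v_rel·d = (11)·(20) + (4)·(-8) = 188
137·t² − 376·t + 415 = 0  ⇒  m = 188² − 137·415 = -21511
m = -21511 < 0,  v_rel·d = 188 > 0  ⇒  outside

inside=no margin=-21511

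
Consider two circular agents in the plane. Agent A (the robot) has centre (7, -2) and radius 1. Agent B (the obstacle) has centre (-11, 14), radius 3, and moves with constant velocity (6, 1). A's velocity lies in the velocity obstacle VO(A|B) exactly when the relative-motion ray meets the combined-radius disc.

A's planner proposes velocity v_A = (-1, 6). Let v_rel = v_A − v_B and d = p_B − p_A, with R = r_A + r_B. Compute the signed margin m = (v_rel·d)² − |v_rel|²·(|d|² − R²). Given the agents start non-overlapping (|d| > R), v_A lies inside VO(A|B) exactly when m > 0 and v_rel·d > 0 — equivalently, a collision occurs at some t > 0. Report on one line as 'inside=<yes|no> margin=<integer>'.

d = (-18, 16),  |d|² = 580;  R = 1+3 = 4,  c = 580−4² = 564
v_rel = (-7, 5),  |v_rel|² = 74;  v_rel·d = (-7)·(-18) + (5)·(16) = 206
74·t² − 412·t + 564 = 0  ⇒  m = 206² − 74·564 = 700
m = 700 > 0,  v_rel·d = 206 > 0  ⇒  inside

inside=yes margin=700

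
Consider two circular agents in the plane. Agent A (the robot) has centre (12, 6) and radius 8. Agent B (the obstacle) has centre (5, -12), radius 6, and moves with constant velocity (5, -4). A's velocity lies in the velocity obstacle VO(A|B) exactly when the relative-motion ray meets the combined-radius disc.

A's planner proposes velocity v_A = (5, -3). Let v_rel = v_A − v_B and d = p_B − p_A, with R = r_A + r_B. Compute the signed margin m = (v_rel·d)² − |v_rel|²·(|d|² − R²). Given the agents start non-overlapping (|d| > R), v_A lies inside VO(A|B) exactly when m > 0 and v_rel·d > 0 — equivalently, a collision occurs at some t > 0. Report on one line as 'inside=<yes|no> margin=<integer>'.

d = (-7, -18),  |d|² = 373;  R = 8+6 = 14,  c = 373−14² = 177
v_rel = (0, 1),  |v_rel|² = 1;  v_rel·d = (0)·(-7) + (1)·(-18) = -18
1·t² + 36·t + 177 = 0  ⇒  m = (-18)² − 1·177 = 147
m = 147 > 0,  v_rel·d = -18 < 0  ⇒  outside

inside=no margin=147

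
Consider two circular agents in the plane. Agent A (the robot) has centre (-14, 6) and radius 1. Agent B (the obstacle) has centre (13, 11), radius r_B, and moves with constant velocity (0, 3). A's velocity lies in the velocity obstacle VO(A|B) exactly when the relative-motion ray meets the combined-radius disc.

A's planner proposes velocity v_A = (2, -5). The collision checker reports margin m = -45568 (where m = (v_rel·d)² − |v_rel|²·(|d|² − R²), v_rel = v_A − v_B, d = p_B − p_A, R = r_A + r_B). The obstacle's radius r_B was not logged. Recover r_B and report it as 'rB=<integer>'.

m = -45568
d = (27, 5);  v_rel = (2, -8),  |v_rel|² = 68
v_rel×d = (2)·(5) − (-8)·(27) = 226
since m = R²·68 − 226²:  R² = (51076 + -45568) / 68 = 81
R = √81 = 9  ⇒  r_B = 9 − 1 = 8

rB=8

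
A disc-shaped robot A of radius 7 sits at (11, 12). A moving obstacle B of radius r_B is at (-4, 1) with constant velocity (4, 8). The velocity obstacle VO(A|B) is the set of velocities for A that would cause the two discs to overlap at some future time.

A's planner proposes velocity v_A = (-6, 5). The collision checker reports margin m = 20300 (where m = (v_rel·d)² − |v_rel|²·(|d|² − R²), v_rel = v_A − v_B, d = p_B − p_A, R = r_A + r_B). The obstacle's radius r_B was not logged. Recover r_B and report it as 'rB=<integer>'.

m = 20300
d = (-15, -11);  v_rel = (-10, -3),  |v_rel|² = 109
v_rel×d = (-10)·(-11) − (-3)·(-15) = 65
since m = R²·109 − 65²:  R² = (4225 + 20300) / 109 = 225
R = √225 = 15  ⇒  r_B = 15 − 7 = 8

rB=8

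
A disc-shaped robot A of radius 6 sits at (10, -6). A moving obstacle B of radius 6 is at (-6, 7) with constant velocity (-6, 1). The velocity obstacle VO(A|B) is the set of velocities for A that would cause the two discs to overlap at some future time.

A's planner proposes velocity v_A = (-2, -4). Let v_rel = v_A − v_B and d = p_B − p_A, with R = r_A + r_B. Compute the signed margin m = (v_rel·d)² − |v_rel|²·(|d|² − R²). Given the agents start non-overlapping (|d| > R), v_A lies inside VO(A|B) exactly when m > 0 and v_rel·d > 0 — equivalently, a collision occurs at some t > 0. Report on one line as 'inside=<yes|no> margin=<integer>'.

d = (-16, 13),  |d|² = 425;  R = 6+6 = 12,  c = 425−12² = 281
v_rel = (4, -5),  |v_rel|² = 41;  v_rel·d = (4)·(-16) + (-5)·(13) = -129
41·t² + 258·t + 281 = 0  ⇒  m = (-129)² − 41·281 = 5120
m = 5120 > 0,  v_rel·d = -129 < 0  ⇒  outside

inside=no margin=5120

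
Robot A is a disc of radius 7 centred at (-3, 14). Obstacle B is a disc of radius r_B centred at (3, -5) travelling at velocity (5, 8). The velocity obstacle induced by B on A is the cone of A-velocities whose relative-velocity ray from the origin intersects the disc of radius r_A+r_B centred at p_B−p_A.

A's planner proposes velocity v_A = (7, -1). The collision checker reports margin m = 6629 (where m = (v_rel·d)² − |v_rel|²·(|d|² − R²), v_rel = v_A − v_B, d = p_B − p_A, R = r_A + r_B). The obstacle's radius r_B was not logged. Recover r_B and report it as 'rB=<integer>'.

m = 6629
d = (6, -19);  v_rel = (2, -9),  |v_rel|² = 85
v_rel×d = (2)·(-19) − (-9)·(6) = 16
since m = R²·85 − 16²:  R² = (256 + 6629) / 85 = 81
R = √81 = 9  ⇒  r_B = 9 − 7 = 2

rB=2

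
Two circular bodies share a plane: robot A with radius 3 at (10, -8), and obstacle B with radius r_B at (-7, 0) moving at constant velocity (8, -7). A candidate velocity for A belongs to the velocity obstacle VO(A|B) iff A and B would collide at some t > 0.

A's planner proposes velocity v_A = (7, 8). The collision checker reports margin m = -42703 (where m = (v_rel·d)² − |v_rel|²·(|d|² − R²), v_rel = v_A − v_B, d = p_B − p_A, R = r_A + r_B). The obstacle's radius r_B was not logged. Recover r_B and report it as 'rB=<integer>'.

m = -42703
d = (-17, 8);  v_rel = (-1, 15),  |v_rel|² = 226
v_rel×d = (-1)·(8) − (15)·(-17) = 247
since m = R²·226 − 247²:  R² = (61009 + -42703) / 226 = 81
R = √81 = 9  ⇒  r_B = 9 − 3 = 6

rB=6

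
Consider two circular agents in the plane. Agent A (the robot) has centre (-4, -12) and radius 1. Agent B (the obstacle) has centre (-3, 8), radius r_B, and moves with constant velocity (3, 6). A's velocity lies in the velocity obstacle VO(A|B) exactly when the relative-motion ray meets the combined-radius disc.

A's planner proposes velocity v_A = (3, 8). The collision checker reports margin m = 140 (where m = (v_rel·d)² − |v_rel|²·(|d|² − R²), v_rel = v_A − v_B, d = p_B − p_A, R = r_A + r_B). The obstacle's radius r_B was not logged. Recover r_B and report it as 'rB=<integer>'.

m = 140
d = (1, 20);  v_rel = (0, 2),  |v_rel|² = 4
v_rel×d = (0)·(20) − (2)·(1) = -2
since m = R²·4 − (-2)²:  R² = (4 + 140) / 4 = 36
R = √36 = 6  ⇒  r_B = 6 − 1 = 5

rB=5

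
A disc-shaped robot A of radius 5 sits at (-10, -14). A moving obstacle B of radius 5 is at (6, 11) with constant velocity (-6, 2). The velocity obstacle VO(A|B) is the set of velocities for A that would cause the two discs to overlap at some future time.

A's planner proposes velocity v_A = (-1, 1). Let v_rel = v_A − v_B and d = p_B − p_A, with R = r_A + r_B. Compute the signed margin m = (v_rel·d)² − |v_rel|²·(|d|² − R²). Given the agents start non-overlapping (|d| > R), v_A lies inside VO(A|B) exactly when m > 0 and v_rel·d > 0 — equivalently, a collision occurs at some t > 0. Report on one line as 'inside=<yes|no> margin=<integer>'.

d = (16, 25),  |d|² = 881;  R = 5+5 = 10,  c = 881−10² = 781
v_rel = (5, -1),  |v_rel|² = 26;  v_rel·d = (5)·(16) + (-1)·(25) = 55
26·t² − 110·t + 781 = 0  ⇒  m = 55² − 26·781 = -17281
m = -17281 < 0,  v_rel·d = 55 > 0  ⇒  outside

inside=no margin=-17281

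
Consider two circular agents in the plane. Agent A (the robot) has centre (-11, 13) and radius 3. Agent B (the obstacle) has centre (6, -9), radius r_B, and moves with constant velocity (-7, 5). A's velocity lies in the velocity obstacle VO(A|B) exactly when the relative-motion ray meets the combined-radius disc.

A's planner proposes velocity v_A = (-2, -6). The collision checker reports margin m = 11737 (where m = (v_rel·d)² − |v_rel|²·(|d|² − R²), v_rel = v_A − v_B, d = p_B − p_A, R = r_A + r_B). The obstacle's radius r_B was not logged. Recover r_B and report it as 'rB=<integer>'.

m = 11737
d = (17, -22);  v_rel = (5, -11),  |v_rel|² = 146
v_rel×d = (5)·(-22) − (-11)·(17) = 77
since m = R²·146 − 77²:  R² = (5929 + 11737) / 146 = 121
R = √121 = 11  ⇒  r_B = 11 − 3 = 8

rB=8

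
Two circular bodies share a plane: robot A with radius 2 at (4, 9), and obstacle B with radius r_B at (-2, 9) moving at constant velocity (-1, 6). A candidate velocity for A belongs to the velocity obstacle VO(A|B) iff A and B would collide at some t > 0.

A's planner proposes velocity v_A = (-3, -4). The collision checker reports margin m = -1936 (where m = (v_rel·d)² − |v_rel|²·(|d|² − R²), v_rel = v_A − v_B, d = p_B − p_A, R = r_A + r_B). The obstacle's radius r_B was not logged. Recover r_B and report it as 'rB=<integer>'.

m = -1936
d = (-6, 0);  v_rel = (-2, -10),  |v_rel|² = 104
v_rel×d = (-2)·(0) − (-10)·(-6) = -60
since m = R²·104 − (-60)²:  R² = (3600 + -1936) / 104 = 16
R = √16 = 4  ⇒  r_B = 4 − 2 = 2

rB=2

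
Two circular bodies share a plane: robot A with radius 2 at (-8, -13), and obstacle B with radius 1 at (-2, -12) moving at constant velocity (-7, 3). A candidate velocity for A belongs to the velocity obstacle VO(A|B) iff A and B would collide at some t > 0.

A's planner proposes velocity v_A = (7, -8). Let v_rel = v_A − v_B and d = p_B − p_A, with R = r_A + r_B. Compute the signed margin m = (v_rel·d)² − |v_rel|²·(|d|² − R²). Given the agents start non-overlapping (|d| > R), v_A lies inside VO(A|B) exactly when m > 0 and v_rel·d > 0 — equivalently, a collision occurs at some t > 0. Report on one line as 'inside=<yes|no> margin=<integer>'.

d = (6, 1),  |d|² = 37;  R = 2+1 = 3,  c = 37−3² = 28
v_rel = (14, -11),  |v_rel|² = 317;  v_rel·d = (14)·(6) + (-11)·(1) = 73
317·t² − 146·t + 28 = 0  ⇒  m = 73² − 317·28 = -3547
m = -3547 < 0,  v_rel·d = 73 > 0  ⇒  outside

inside=no margin=-3547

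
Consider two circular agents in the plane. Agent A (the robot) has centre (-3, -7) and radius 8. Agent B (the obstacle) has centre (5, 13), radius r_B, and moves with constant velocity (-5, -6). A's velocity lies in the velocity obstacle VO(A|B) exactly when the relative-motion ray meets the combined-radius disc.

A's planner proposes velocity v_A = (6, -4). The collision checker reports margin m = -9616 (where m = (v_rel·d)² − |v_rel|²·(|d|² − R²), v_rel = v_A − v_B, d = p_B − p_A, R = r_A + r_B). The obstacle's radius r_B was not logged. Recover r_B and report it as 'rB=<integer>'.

m = -9616
d = (8, 20);  v_rel = (11, 2),  |v_rel|² = 125
v_rel×d = (11)·(20) − (2)·(8) = 204
since m = R²·125 − 204²:  R² = (41616 + -9616) / 125 = 256
R = √256 = 16  ⇒  r_B = 16 − 8 = 8

rB=8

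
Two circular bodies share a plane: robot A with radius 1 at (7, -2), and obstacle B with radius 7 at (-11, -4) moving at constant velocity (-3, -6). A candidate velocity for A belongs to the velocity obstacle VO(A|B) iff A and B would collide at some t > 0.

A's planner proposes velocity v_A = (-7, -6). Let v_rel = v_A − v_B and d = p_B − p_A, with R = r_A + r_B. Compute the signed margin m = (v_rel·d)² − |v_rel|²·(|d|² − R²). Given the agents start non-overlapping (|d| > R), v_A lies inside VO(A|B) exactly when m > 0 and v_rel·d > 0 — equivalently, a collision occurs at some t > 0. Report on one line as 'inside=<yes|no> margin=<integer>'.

d = (-18, -2),  |d|² = 328;  R = 1+7 = 8,  c = 328−8² = 264
v_rel = (-4, 0),  |v_rel|² = 16;  v_rel·d = (-4)·(-18) + (0)·(-2) = 72
16·t² − 144·t + 264 = 0  ⇒  m = 72² − 16·264 = 960
m = 960 > 0,  v_rel·d = 72 > 0  ⇒  inside

inside=yes margin=960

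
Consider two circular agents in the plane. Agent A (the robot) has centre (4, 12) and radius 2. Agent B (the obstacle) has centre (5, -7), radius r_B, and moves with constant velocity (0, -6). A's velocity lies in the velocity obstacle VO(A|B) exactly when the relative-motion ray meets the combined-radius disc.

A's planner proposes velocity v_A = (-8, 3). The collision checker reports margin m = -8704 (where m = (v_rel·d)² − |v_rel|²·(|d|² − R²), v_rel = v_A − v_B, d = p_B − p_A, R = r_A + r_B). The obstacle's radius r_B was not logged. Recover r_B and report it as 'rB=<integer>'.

m = -8704
d = (1, -19);  v_rel = (-8, 9),  |v_rel|² = 145
v_rel×d = (-8)·(-19) − (9)·(1) = 143
since m = R²·145 − 143²:  R² = (20449 + -8704) / 145 = 81
R = √81 = 9  ⇒  r_B = 9 − 2 = 7

rB=7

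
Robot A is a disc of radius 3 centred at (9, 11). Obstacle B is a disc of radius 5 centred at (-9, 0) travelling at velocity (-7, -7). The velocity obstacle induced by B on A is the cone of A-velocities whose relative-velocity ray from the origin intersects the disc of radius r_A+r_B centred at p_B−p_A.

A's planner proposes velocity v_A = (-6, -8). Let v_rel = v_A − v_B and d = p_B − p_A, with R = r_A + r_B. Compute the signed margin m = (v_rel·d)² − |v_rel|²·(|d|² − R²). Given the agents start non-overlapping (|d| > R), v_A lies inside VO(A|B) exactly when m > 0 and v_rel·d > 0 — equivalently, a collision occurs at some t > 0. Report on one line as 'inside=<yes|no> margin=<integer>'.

d = (-18, -11),  |d|² = 445;  R = 3+5 = 8,  c = 445−8² = 381
v_rel = (1, -1),  |v_rel|² = 2;  v_rel·d = (1)·(-18) + (-1)·(-11) = -7
2·t² + 14·t + 381 = 0  ⇒  m = (-7)² − 2·381 = -713
m = -713 < 0,  v_rel·d = -7 < 0  ⇒  outside

inside=no margin=-713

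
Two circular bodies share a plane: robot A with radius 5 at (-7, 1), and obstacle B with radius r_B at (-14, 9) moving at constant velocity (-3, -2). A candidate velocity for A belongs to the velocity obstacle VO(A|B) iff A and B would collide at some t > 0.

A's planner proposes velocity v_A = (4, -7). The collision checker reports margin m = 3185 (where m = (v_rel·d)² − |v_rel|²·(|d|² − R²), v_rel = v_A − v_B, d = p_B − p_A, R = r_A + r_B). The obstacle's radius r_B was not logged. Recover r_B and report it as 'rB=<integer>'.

m = 3185
d = (-7, 8);  v_rel = (7, -5),  |v_rel|² = 74
v_rel×d = (7)·(8) − (-5)·(-7) = 21
since m = R²·74 − 21²:  R² = (441 + 3185) / 74 = 49
R = √49 = 7  ⇒  r_B = 7 − 5 = 2

rB=2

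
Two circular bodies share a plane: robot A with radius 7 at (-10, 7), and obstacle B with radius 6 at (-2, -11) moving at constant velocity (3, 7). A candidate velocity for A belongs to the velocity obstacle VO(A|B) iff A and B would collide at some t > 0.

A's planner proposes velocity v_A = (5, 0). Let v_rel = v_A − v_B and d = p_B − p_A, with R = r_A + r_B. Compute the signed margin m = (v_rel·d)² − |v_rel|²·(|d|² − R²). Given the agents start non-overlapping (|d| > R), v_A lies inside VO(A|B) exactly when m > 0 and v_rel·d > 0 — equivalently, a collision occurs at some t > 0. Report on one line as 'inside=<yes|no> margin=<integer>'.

d = (8, -18),  |d|² = 388;  R = 7+6 = 13,  c = 388−13² = 219
v_rel = (2, -7),  |v_rel|² = 53;  v_rel·d = (2)·(8) + (-7)·(-18) = 142
53·t² − 284·t + 219 = 0  ⇒  m = 142² − 53·219 = 8557
m = 8557 > 0,  v_rel·d = 142 > 0  ⇒  inside

inside=yes margin=8557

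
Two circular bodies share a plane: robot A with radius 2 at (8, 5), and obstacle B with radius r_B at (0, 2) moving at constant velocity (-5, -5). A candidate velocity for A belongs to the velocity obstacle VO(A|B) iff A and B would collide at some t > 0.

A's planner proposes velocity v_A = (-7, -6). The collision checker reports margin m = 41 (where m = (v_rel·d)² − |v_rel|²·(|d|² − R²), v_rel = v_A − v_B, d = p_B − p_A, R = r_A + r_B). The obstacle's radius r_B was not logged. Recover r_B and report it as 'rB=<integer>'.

m = 41
d = (-8, -3);  v_rel = (-2, -1),  |v_rel|² = 5
v_rel×d = (-2)·(-3) − (-1)·(-8) = -2
since m = R²·5 − (-2)²:  R² = (4 + 41) / 5 = 9
R = √9 = 3  ⇒  r_B = 3 − 2 = 1

rB=1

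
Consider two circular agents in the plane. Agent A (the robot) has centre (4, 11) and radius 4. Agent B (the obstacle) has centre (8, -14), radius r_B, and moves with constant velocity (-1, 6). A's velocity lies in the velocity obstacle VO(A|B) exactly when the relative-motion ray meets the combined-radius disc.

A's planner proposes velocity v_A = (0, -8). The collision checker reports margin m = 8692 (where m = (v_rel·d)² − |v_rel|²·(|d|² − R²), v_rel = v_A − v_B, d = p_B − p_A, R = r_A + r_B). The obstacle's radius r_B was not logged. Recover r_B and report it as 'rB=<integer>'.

m = 8692
d = (4, -25);  v_rel = (1, -14),  |v_rel|² = 197
v_rel×d = (1)·(-25) − (-14)·(4) = 31
since m = R²·197 − 31²:  R² = (961 + 8692) / 197 = 49
R = √49 = 7  ⇒  r_B = 7 − 4 = 3

rB=3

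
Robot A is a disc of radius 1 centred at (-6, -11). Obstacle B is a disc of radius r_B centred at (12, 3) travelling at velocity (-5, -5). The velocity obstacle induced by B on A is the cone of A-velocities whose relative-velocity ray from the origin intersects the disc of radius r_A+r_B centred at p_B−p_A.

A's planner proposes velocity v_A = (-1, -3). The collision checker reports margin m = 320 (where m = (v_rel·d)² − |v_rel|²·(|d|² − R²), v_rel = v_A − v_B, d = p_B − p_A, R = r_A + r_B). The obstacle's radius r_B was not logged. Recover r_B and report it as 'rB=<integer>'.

m = 320
d = (18, 14);  v_rel = (4, 2),  |v_rel|² = 20
v_rel×d = (4)·(14) − (2)·(18) = 20
since m = R²·20 − 20²:  R² = (400 + 320) / 20 = 36
R = √36 = 6  ⇒  r_B = 6 − 1 = 5

rB=5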